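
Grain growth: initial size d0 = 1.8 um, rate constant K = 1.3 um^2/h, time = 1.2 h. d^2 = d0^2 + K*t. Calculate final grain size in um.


d^2 = 1.8^2 + 1.3*1.2 = 4.8
d = sqrt(4.8) = 2.19 um

2.19


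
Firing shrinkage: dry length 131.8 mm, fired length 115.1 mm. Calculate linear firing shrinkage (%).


FS = (131.8 - 115.1) / 131.8 * 100 = 12.67%

12.67


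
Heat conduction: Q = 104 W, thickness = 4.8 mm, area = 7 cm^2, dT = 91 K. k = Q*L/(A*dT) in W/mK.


k = 104*4.8/1000/(7/10000*91) = 7.84 W/mK

7.84


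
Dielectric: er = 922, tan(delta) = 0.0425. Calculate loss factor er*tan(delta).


Loss = 922 * 0.0425 = 39.185

39.185


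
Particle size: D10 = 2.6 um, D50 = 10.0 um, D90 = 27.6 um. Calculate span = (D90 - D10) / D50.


Span = (27.6 - 2.6) / 10.0 = 25.0 / 10.0 = 2.5

2.5


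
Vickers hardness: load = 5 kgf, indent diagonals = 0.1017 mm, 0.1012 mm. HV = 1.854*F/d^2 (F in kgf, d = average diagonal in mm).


d_avg = (0.1017+0.1012)/2 = 0.10145 mm
HV = 1.854*5/0.10145^2 = 901

901


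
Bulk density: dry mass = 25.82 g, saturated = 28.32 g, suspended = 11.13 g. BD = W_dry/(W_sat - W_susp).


BD = 25.82 / (28.32 - 11.13) = 25.82 / 17.19 = 1.502 g/cm^3

1.502


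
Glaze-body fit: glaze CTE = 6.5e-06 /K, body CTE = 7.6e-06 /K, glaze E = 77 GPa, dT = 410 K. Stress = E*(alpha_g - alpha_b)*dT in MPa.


Stress = 77*1000*(6.5e-06 - 7.6e-06)*410 = -34.7 MPa

-34.7


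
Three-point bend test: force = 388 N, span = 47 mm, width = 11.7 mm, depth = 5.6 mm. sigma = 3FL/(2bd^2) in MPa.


sigma = 3*388*47/(2*11.7*5.6^2) = 74.6 MPa

74.6


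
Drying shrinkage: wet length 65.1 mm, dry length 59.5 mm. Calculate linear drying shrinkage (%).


DS = (65.1 - 59.5) / 65.1 * 100 = 8.6%

8.6


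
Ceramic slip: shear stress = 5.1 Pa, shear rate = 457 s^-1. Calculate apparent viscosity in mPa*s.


eta = tau/gamma * 1000 = 5.1/457 * 1000 = 11.2 mPa*s

11.2


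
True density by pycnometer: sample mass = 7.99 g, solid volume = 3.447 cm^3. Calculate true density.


TD = 7.99 / 3.447 = 2.318 g/cm^3

2.318


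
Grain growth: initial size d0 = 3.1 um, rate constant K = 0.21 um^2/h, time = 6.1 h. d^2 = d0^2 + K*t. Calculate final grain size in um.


d^2 = 3.1^2 + 0.21*6.1 = 10.891
d = sqrt(10.891) = 3.3 um

3.3


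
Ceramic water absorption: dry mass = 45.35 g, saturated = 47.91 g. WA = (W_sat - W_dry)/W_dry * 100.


WA = (47.91 - 45.35) / 45.35 * 100 = 5.64%

5.64


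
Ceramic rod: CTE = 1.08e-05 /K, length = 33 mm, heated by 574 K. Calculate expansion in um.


dL = 1.08e-05 * 33 * 574 * 1000 = 204.574 um

204.574


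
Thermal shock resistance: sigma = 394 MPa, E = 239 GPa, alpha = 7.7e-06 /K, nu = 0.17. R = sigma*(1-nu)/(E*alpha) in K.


R = 394*(1-0.17)/(239*1000*7.7e-06) = 178 K

178


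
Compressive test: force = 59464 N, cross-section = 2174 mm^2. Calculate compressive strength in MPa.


CS = 59464 / 2174 = 27.4 MPa

27.4


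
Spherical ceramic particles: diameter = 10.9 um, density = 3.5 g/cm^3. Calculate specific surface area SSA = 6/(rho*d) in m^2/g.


SSA = 6 / (3.5 * 10.9) = 0.157 m^2/g

0.157


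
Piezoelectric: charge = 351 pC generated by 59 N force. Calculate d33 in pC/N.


d33 = 351 / 59 = 5.9 pC/N

5.9


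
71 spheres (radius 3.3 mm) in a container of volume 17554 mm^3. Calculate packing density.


V_sphere = 4/3*pi*3.3^3 = 150.5326 mm^3
Total V = 71*150.5326 = 10687.8146 mm^3
PD = 10687.8146 / 17554 = 0.609

0.609


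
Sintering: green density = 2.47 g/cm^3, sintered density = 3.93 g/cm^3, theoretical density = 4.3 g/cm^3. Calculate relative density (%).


Relative = 3.93 / 4.3 * 100 = 91.4%

91.4


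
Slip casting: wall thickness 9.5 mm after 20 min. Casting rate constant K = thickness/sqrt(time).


K = 9.5 / sqrt(20) = 9.5 / 4.4721 = 2.124 mm/min^0.5

2.124


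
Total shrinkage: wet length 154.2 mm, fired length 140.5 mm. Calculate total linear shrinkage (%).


TS = (154.2 - 140.5) / 154.2 * 100 = 8.88%

8.88


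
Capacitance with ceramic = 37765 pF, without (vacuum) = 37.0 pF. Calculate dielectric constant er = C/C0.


er = 37765 / 37.0 = 1020.68

1020.68


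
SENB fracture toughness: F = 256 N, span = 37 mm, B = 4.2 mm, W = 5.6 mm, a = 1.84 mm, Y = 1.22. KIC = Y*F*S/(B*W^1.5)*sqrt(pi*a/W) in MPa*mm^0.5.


KIC = 1.22*256*37/(4.2*5.6^1.5)*sqrt(pi*1.84/5.6) = 210.94

210.94


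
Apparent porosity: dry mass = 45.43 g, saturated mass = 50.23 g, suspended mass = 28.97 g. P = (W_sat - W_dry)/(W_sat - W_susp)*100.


P = (50.23 - 45.43) / (50.23 - 28.97) * 100 = 4.8 / 21.26 * 100 = 22.6%

22.6


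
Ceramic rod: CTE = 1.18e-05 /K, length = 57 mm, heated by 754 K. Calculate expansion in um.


dL = 1.18e-05 * 57 * 754 * 1000 = 507.14 um

507.14


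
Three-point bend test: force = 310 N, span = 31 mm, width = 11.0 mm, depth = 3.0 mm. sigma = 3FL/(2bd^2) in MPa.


sigma = 3*310*31/(2*11.0*3.0^2) = 145.6 MPa

145.6


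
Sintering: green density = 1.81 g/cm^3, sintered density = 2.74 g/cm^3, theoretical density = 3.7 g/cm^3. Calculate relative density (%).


Relative = 2.74 / 3.7 * 100 = 74.1%

74.1


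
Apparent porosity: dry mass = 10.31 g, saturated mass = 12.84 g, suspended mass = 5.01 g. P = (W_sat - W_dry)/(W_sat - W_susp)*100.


P = (12.84 - 10.31) / (12.84 - 5.01) * 100 = 2.53 / 7.83 * 100 = 32.3%

32.3


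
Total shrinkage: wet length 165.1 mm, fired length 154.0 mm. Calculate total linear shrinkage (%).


TS = (165.1 - 154.0) / 165.1 * 100 = 6.72%

6.72


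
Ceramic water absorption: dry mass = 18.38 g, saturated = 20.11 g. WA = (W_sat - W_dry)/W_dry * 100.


WA = (20.11 - 18.38) / 18.38 * 100 = 9.41%

9.41


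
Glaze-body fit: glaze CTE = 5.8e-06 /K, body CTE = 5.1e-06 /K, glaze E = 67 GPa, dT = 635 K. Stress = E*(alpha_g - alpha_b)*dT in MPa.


Stress = 67*1000*(5.8e-06 - 5.1e-06)*635 = 29.8 MPa

29.8


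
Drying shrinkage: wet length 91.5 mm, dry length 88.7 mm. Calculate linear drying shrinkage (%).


DS = (91.5 - 88.7) / 91.5 * 100 = 3.06%

3.06


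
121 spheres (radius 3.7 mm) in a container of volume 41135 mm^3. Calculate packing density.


V_sphere = 4/3*pi*3.7^3 = 212.1748 mm^3
Total V = 121*212.1748 = 25673.1508 mm^3
PD = 25673.1508 / 41135 = 0.624

0.624


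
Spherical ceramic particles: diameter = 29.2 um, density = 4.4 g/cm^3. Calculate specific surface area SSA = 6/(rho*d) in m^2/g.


SSA = 6 / (4.4 * 29.2) = 0.047 m^2/g

0.047


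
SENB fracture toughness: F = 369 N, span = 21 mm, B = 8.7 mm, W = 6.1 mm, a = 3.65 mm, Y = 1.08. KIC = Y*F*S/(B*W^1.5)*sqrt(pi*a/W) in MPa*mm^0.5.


KIC = 1.08*369*21/(8.7*6.1^1.5)*sqrt(pi*3.65/6.1) = 87.54

87.54


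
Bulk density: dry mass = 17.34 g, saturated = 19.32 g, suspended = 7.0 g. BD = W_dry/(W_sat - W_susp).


BD = 17.34 / (19.32 - 7.0) = 17.34 / 12.32 = 1.407 g/cm^3

1.407


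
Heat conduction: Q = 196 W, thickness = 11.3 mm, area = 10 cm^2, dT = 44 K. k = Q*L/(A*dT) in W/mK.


k = 196*11.3/1000/(10/10000*44) = 50.34 W/mK

50.34


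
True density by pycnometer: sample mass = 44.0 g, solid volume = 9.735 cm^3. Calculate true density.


TD = 44.0 / 9.735 = 4.52 g/cm^3

4.52


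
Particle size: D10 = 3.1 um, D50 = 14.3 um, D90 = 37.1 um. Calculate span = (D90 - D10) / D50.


Span = (37.1 - 3.1) / 14.3 = 34.0 / 14.3 = 2.378

2.378


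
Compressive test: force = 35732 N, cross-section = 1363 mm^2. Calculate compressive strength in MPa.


CS = 35732 / 1363 = 26.2 MPa

26.2


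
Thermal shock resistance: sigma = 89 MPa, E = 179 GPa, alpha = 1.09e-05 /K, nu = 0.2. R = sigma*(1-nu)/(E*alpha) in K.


R = 89*(1-0.2)/(179*1000*1.09e-05) = 36 K

36


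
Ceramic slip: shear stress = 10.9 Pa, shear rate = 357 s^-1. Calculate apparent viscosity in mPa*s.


eta = tau/gamma * 1000 = 10.9/357 * 1000 = 30.5 mPa*s

30.5


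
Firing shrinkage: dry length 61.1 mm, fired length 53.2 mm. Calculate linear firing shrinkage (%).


FS = (61.1 - 53.2) / 61.1 * 100 = 12.93%

12.93


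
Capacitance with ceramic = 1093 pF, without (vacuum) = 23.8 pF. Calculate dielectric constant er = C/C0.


er = 1093 / 23.8 = 45.92

45.92


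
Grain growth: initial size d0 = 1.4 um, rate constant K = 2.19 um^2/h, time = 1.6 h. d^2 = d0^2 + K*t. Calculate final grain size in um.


d^2 = 1.4^2 + 2.19*1.6 = 5.464
d = sqrt(5.464) = 2.34 um

2.34


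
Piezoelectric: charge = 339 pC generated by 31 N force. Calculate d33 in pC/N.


d33 = 339 / 31 = 10.9 pC/N

10.9


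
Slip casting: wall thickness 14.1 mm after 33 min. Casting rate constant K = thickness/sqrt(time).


K = 14.1 / sqrt(33) = 14.1 / 5.7446 = 2.454 mm/min^0.5

2.454


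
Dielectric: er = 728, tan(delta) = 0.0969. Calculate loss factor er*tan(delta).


Loss = 728 * 0.0969 = 70.543

70.543


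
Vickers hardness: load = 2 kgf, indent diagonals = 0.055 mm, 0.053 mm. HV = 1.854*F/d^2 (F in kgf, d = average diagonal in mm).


d_avg = (0.055+0.053)/2 = 0.054 mm
HV = 1.854*2/0.054^2 = 1272

1272


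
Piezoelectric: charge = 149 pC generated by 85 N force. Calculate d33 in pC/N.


d33 = 149 / 85 = 1.8 pC/N

1.8


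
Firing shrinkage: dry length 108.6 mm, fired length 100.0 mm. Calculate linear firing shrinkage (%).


FS = (108.6 - 100.0) / 108.6 * 100 = 7.92%

7.92


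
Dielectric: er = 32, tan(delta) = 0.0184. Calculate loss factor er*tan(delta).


Loss = 32 * 0.0184 = 0.589

0.589


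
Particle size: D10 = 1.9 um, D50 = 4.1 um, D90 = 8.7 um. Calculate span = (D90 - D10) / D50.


Span = (8.7 - 1.9) / 4.1 = 6.8 / 4.1 = 1.659

1.659


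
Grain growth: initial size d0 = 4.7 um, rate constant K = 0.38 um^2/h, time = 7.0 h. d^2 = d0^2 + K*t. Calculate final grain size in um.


d^2 = 4.7^2 + 0.38*7.0 = 24.75
d = sqrt(24.75) = 4.97 um

4.97


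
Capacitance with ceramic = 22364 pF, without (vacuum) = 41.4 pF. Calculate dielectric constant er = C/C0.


er = 22364 / 41.4 = 540.19

540.19


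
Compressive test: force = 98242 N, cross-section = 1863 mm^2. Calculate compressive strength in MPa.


CS = 98242 / 1863 = 52.7 MPa

52.7


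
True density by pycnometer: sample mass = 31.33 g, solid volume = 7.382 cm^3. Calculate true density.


TD = 31.33 / 7.382 = 4.244 g/cm^3

4.244


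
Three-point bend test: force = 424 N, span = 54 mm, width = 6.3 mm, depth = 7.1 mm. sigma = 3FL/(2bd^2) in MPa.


sigma = 3*424*54/(2*6.3*7.1^2) = 108.1 MPa

108.1


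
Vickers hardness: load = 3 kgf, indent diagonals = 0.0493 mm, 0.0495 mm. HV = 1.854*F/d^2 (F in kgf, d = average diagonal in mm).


d_avg = (0.0493+0.0495)/2 = 0.0494 mm
HV = 1.854*3/0.0494^2 = 2279

2279


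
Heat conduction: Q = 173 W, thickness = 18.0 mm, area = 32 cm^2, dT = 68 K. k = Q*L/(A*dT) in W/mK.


k = 173*18.0/1000/(32/10000*68) = 14.31 W/mK

14.31


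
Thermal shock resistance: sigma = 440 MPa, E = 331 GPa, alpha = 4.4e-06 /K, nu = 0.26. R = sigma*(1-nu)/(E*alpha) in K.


R = 440*(1-0.26)/(331*1000*4.4e-06) = 224 K

224


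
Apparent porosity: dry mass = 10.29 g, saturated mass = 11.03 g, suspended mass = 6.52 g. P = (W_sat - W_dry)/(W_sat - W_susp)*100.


P = (11.03 - 10.29) / (11.03 - 6.52) * 100 = 0.74 / 4.51 * 100 = 16.4%

16.4


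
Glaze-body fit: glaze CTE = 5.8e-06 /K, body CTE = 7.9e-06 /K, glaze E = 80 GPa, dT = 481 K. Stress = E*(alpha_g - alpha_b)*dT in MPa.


Stress = 80*1000*(5.8e-06 - 7.9e-06)*481 = -80.8 MPa

-80.8


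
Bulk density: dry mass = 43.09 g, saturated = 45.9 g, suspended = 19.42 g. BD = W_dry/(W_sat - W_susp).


BD = 43.09 / (45.9 - 19.42) = 43.09 / 26.48 = 1.627 g/cm^3

1.627


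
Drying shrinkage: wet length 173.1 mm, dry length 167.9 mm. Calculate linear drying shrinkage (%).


DS = (173.1 - 167.9) / 173.1 * 100 = 3.0%

3.0


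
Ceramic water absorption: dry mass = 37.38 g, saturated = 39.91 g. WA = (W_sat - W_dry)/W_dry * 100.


WA = (39.91 - 37.38) / 37.38 * 100 = 6.77%

6.77


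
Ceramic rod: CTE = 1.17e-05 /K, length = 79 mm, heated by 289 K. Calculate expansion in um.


dL = 1.17e-05 * 79 * 289 * 1000 = 267.123 um

267.123


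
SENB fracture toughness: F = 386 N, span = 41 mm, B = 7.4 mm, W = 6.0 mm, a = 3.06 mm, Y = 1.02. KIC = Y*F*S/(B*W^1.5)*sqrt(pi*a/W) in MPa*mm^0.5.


KIC = 1.02*386*41/(7.4*6.0^1.5)*sqrt(pi*3.06/6.0) = 187.88

187.88


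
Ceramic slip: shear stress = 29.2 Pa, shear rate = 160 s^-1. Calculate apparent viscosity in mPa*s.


eta = tau/gamma * 1000 = 29.2/160 * 1000 = 182.5 mPa*s

182.5


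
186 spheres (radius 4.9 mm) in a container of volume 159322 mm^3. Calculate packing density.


V_sphere = 4/3*pi*4.9^3 = 492.807 mm^3
Total V = 186*492.807 = 91662.102 mm^3
PD = 91662.102 / 159322 = 0.575

0.575


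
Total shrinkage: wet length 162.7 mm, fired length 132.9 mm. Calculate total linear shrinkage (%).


TS = (162.7 - 132.9) / 162.7 * 100 = 18.32%

18.32


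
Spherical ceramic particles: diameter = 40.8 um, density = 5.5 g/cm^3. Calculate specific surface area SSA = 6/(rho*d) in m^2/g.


SSA = 6 / (5.5 * 40.8) = 0.027 m^2/g

0.027


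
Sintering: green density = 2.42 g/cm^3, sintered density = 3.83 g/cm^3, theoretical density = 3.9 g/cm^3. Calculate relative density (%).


Relative = 3.83 / 3.9 * 100 = 98.2%

98.2


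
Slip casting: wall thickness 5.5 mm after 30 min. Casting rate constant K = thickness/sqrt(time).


K = 5.5 / sqrt(30) = 5.5 / 5.4772 = 1.004 mm/min^0.5

1.004


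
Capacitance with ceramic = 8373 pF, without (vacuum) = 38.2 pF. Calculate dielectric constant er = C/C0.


er = 8373 / 38.2 = 219.19

219.19


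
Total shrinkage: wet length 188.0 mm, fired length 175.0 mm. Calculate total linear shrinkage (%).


TS = (188.0 - 175.0) / 188.0 * 100 = 6.91%

6.91


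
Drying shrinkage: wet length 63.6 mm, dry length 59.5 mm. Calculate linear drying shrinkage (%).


DS = (63.6 - 59.5) / 63.6 * 100 = 6.45%

6.45


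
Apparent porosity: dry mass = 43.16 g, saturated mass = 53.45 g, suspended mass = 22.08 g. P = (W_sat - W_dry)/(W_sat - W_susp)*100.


P = (53.45 - 43.16) / (53.45 - 22.08) * 100 = 10.29 / 31.37 * 100 = 32.8%

32.8


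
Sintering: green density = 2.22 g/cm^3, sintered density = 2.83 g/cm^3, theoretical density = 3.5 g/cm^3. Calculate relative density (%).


Relative = 2.83 / 3.5 * 100 = 80.9%

80.9


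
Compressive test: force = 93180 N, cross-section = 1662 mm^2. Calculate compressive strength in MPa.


CS = 93180 / 1662 = 56.1 MPa

56.1


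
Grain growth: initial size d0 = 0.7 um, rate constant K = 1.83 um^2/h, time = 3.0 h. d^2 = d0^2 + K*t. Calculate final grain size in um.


d^2 = 0.7^2 + 1.83*3.0 = 5.98
d = sqrt(5.98) = 2.45 um

2.45


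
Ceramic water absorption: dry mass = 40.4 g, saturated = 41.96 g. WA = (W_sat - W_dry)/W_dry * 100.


WA = (41.96 - 40.4) / 40.4 * 100 = 3.86%

3.86


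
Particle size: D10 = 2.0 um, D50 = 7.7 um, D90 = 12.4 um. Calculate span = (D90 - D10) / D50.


Span = (12.4 - 2.0) / 7.7 = 10.4 / 7.7 = 1.351

1.351


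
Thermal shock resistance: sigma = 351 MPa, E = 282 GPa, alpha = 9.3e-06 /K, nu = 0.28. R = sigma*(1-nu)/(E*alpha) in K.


R = 351*(1-0.28)/(282*1000*9.3e-06) = 96 K

96


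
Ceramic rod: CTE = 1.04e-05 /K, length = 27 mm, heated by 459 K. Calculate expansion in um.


dL = 1.04e-05 * 27 * 459 * 1000 = 128.887 um

128.887


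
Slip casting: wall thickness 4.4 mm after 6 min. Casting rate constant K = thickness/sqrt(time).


K = 4.4 / sqrt(6) = 4.4 / 2.4495 = 1.796 mm/min^0.5

1.796


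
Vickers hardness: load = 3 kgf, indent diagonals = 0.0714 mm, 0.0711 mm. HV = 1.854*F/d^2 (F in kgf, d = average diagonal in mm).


d_avg = (0.0714+0.0711)/2 = 0.07125 mm
HV = 1.854*3/0.07125^2 = 1096

1096


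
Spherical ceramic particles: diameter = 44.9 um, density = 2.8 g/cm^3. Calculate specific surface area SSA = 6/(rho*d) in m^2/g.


SSA = 6 / (2.8 * 44.9) = 0.048 m^2/g

0.048


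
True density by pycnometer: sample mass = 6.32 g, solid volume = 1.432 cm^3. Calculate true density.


TD = 6.32 / 1.432 = 4.413 g/cm^3

4.413


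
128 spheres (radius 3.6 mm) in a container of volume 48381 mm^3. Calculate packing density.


V_sphere = 4/3*pi*3.6^3 = 195.4322 mm^3
Total V = 128*195.4322 = 25015.3216 mm^3
PD = 25015.3216 / 48381 = 0.517

0.517


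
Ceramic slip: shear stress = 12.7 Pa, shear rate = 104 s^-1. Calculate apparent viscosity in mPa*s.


eta = tau/gamma * 1000 = 12.7/104 * 1000 = 122.1 mPa*s

122.1


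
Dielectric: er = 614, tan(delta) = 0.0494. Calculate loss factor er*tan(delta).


Loss = 614 * 0.0494 = 30.332

30.332


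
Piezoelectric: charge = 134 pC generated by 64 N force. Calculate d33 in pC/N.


d33 = 134 / 64 = 2.1 pC/N

2.1


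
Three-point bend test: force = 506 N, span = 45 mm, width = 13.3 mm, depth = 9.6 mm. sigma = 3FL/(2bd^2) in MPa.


sigma = 3*506*45/(2*13.3*9.6^2) = 27.9 MPa

27.9


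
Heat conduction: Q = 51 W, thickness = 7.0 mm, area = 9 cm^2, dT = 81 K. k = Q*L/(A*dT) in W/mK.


k = 51*7.0/1000/(9/10000*81) = 4.9 W/mK

4.9


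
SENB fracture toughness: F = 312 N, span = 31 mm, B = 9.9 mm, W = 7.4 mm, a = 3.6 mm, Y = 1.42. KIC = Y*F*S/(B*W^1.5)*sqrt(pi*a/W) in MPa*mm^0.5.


KIC = 1.42*312*31/(9.9*7.4^1.5)*sqrt(pi*3.6/7.4) = 85.2

85.2


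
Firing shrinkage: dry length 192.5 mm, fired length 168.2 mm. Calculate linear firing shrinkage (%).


FS = (192.5 - 168.2) / 192.5 * 100 = 12.62%

12.62


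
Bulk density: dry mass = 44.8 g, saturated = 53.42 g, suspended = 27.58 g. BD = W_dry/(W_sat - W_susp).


BD = 44.8 / (53.42 - 27.58) = 44.8 / 25.84 = 1.734 g/cm^3

1.734


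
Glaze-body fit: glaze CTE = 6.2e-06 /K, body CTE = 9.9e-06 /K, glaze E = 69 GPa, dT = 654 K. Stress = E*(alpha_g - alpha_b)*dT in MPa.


Stress = 69*1000*(6.2e-06 - 9.9e-06)*654 = -167.0 MPa

-167.0


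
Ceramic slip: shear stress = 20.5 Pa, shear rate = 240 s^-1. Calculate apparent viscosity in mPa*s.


eta = tau/gamma * 1000 = 20.5/240 * 1000 = 85.4 mPa*s

85.4


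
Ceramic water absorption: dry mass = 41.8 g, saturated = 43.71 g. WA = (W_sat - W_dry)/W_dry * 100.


WA = (43.71 - 41.8) / 41.8 * 100 = 4.57%

4.57


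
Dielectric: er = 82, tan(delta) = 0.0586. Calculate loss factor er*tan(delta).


Loss = 82 * 0.0586 = 4.805

4.805


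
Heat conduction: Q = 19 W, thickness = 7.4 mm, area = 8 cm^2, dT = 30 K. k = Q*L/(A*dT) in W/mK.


k = 19*7.4/1000/(8/10000*30) = 5.86 W/mK

5.86


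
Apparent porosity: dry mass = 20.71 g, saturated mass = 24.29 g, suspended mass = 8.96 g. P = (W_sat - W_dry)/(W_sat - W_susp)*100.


P = (24.29 - 20.71) / (24.29 - 8.96) * 100 = 3.58 / 15.33 * 100 = 23.4%

23.4


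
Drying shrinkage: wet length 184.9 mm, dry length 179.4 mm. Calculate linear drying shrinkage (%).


DS = (184.9 - 179.4) / 184.9 * 100 = 2.97%

2.97


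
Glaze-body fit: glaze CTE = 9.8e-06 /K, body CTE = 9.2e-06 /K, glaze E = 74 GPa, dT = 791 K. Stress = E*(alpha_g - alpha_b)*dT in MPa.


Stress = 74*1000*(9.8e-06 - 9.2e-06)*791 = 35.1 MPa

35.1


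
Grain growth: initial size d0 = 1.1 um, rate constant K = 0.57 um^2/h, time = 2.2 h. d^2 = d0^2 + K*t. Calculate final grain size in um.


d^2 = 1.1^2 + 0.57*2.2 = 2.464
d = sqrt(2.464) = 1.57 um

1.57


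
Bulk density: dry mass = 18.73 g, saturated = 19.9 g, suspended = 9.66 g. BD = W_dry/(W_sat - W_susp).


BD = 18.73 / (19.9 - 9.66) = 18.73 / 10.24 = 1.829 g/cm^3

1.829


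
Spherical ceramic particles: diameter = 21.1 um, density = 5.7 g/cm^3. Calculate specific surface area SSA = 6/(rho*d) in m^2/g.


SSA = 6 / (5.7 * 21.1) = 0.05 m^2/g

0.05


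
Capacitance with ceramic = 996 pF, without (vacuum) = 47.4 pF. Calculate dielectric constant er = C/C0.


er = 996 / 47.4 = 21.01

21.01


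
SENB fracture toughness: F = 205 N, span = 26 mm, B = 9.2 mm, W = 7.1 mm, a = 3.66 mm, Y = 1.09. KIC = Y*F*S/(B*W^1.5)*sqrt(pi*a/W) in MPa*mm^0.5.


KIC = 1.09*205*26/(9.2*7.1^1.5)*sqrt(pi*3.66/7.1) = 42.48

42.48


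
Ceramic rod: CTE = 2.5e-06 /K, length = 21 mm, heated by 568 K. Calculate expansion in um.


dL = 2.5e-06 * 21 * 568 * 1000 = 29.82 um

29.82


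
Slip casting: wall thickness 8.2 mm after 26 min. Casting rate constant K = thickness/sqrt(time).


K = 8.2 / sqrt(26) = 8.2 / 5.099 = 1.608 mm/min^0.5

1.608


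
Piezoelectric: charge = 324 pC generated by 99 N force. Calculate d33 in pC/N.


d33 = 324 / 99 = 3.3 pC/N

3.3


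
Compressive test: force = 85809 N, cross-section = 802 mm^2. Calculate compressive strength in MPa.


CS = 85809 / 802 = 107.0 MPa

107.0


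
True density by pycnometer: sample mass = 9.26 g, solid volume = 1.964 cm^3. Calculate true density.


TD = 9.26 / 1.964 = 4.715 g/cm^3

4.715


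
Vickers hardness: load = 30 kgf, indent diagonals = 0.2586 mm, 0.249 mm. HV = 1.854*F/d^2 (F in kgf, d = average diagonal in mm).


d_avg = (0.2586+0.249)/2 = 0.2538 mm
HV = 1.854*30/0.2538^2 = 863

863


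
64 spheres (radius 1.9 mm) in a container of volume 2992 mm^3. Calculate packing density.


V_sphere = 4/3*pi*1.9^3 = 28.7309 mm^3
Total V = 64*28.7309 = 1838.7776 mm^3
PD = 1838.7776 / 2992 = 0.615

0.615


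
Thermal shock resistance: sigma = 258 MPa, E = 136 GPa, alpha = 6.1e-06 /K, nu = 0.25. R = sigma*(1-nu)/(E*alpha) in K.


R = 258*(1-0.25)/(136*1000*6.1e-06) = 233 K

233


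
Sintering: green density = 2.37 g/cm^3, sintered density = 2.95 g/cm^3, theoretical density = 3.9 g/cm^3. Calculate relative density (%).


Relative = 2.95 / 3.9 * 100 = 75.6%

75.6


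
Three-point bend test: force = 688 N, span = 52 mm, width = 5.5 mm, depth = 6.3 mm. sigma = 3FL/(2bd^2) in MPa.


sigma = 3*688*52/(2*5.5*6.3^2) = 245.8 MPa

245.8


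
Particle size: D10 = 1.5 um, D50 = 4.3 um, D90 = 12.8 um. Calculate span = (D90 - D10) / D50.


Span = (12.8 - 1.5) / 4.3 = 11.3 / 4.3 = 2.628

2.628


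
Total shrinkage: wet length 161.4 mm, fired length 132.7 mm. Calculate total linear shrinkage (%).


TS = (161.4 - 132.7) / 161.4 * 100 = 17.78%

17.78


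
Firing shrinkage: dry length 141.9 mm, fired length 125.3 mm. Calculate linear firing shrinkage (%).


FS = (141.9 - 125.3) / 141.9 * 100 = 11.7%

11.7


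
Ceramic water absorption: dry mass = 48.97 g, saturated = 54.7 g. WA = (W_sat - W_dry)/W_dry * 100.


WA = (54.7 - 48.97) / 48.97 * 100 = 11.7%

11.7


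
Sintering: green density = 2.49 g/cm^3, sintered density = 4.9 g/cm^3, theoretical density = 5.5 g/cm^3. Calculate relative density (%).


Relative = 4.9 / 5.5 * 100 = 89.1%

89.1


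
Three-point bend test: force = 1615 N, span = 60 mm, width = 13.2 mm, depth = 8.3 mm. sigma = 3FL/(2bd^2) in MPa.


sigma = 3*1615*60/(2*13.2*8.3^2) = 159.8 MPa

159.8


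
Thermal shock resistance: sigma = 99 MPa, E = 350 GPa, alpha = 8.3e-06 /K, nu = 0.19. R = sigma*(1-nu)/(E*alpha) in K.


R = 99*(1-0.19)/(350*1000*8.3e-06) = 28 K

28


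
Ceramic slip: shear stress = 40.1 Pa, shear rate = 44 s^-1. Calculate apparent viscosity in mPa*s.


eta = tau/gamma * 1000 = 40.1/44 * 1000 = 911.4 mPa*s

911.4


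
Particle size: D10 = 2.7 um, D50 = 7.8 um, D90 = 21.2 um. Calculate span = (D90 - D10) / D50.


Span = (21.2 - 2.7) / 7.8 = 18.5 / 7.8 = 2.372

2.372


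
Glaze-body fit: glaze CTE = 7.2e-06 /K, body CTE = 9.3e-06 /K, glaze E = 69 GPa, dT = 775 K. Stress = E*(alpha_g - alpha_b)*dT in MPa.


Stress = 69*1000*(7.2e-06 - 9.3e-06)*775 = -112.3 MPa

-112.3


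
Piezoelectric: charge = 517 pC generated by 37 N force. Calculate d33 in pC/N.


d33 = 517 / 37 = 14.0 pC/N

14.0


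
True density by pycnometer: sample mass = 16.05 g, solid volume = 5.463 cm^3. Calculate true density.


TD = 16.05 / 5.463 = 2.938 g/cm^3

2.938


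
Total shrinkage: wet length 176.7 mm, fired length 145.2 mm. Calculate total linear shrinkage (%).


TS = (176.7 - 145.2) / 176.7 * 100 = 17.83%

17.83


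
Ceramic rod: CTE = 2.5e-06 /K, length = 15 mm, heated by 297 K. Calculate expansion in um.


dL = 2.5e-06 * 15 * 297 * 1000 = 11.138 um

11.138


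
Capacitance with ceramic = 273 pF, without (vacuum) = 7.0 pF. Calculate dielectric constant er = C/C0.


er = 273 / 7.0 = 39.0

39.0


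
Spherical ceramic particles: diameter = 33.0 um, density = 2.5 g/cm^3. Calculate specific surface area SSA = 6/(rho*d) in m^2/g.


SSA = 6 / (2.5 * 33.0) = 0.073 m^2/g

0.073


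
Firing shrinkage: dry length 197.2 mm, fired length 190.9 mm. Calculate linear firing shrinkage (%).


FS = (197.2 - 190.9) / 197.2 * 100 = 3.19%

3.19


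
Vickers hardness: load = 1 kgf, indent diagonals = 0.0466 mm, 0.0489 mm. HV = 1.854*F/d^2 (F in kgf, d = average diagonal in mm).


d_avg = (0.0466+0.0489)/2 = 0.04775 mm
HV = 1.854*1/0.04775^2 = 813

813


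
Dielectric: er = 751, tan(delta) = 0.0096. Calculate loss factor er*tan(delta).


Loss = 751 * 0.0096 = 7.21

7.21


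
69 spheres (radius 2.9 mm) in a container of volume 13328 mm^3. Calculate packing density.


V_sphere = 4/3*pi*2.9^3 = 102.1604 mm^3
Total V = 69*102.1604 = 7049.0676 mm^3
PD = 7049.0676 / 13328 = 0.529

0.529


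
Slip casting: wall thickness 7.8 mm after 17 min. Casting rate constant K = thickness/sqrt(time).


K = 7.8 / sqrt(17) = 7.8 / 4.1231 = 1.892 mm/min^0.5

1.892


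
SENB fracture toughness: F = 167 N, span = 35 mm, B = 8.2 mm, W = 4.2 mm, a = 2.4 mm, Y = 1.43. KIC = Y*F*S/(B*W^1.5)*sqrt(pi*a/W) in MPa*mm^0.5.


KIC = 1.43*167*35/(8.2*4.2^1.5)*sqrt(pi*2.4/4.2) = 158.67

158.67


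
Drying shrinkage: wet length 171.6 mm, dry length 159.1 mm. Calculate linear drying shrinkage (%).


DS = (171.6 - 159.1) / 171.6 * 100 = 7.28%

7.28


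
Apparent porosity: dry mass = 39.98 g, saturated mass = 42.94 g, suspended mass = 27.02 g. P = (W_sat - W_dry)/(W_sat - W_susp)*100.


P = (42.94 - 39.98) / (42.94 - 27.02) * 100 = 2.96 / 15.92 * 100 = 18.6%

18.6


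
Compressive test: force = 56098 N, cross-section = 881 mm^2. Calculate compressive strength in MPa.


CS = 56098 / 881 = 63.7 MPa

63.7


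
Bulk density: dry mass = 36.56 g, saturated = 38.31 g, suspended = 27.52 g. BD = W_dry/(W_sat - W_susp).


BD = 36.56 / (38.31 - 27.52) = 36.56 / 10.79 = 3.388 g/cm^3

3.388


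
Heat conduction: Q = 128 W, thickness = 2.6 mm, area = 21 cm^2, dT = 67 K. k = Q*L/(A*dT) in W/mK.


k = 128*2.6/1000/(21/10000*67) = 2.37 W/mK

2.37


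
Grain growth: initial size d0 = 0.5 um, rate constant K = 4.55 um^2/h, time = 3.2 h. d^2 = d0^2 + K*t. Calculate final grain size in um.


d^2 = 0.5^2 + 4.55*3.2 = 14.81
d = sqrt(14.81) = 3.85 um

3.85


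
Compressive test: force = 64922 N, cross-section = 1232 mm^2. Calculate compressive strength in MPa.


CS = 64922 / 1232 = 52.7 MPa

52.7


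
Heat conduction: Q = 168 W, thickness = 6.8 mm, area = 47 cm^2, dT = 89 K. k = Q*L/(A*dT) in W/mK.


k = 168*6.8/1000/(47/10000*89) = 2.73 W/mK

2.73


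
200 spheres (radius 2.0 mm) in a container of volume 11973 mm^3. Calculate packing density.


V_sphere = 4/3*pi*2.0^3 = 33.5103 mm^3
Total V = 200*33.5103 = 6702.06 mm^3
PD = 6702.06 / 11973 = 0.56

0.56


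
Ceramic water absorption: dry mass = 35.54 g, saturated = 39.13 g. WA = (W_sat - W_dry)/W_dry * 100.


WA = (39.13 - 35.54) / 35.54 * 100 = 10.1%

10.1


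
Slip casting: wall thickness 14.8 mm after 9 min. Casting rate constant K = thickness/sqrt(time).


K = 14.8 / sqrt(9) = 14.8 / 3.0 = 4.933 mm/min^0.5

4.933


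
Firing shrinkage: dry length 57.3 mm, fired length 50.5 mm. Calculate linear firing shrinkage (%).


FS = (57.3 - 50.5) / 57.3 * 100 = 11.87%

11.87


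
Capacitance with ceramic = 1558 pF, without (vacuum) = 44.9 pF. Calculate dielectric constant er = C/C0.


er = 1558 / 44.9 = 34.7

34.7


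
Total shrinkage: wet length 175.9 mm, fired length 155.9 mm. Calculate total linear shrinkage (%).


TS = (175.9 - 155.9) / 175.9 * 100 = 11.37%

11.37


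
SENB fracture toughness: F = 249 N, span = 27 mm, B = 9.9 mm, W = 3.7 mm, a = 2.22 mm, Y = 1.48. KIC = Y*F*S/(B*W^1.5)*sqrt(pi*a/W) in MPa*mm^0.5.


KIC = 1.48*249*27/(9.9*3.7^1.5)*sqrt(pi*2.22/3.7) = 193.88

193.88


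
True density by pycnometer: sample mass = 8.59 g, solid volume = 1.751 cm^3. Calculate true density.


TD = 8.59 / 1.751 = 4.906 g/cm^3

4.906


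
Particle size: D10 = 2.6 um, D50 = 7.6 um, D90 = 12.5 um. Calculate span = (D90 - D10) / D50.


Span = (12.5 - 2.6) / 7.6 = 9.9 / 7.6 = 1.303

1.303


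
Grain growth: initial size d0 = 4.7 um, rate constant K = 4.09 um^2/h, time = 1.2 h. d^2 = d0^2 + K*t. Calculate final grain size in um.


d^2 = 4.7^2 + 4.09*1.2 = 26.998
d = sqrt(26.998) = 5.2 um

5.2


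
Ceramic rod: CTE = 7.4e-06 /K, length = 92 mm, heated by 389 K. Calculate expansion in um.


dL = 7.4e-06 * 92 * 389 * 1000 = 264.831 um

264.831


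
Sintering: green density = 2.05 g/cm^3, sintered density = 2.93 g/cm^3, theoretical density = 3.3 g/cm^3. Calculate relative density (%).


Relative = 2.93 / 3.3 * 100 = 88.8%

88.8


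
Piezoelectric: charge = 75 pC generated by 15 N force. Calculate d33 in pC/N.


d33 = 75 / 15 = 5.0 pC/N

5.0


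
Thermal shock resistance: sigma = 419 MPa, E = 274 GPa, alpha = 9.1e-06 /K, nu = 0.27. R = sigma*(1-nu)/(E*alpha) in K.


R = 419*(1-0.27)/(274*1000*9.1e-06) = 123 K

123


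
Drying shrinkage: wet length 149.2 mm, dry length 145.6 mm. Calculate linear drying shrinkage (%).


DS = (149.2 - 145.6) / 149.2 * 100 = 2.41%

2.41


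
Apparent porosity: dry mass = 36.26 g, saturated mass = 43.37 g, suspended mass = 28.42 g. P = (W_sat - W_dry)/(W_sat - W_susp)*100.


P = (43.37 - 36.26) / (43.37 - 28.42) * 100 = 7.11 / 14.95 * 100 = 47.6%

47.6


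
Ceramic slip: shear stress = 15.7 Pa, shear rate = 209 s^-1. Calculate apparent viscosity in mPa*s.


eta = tau/gamma * 1000 = 15.7/209 * 1000 = 75.1 mPa*s

75.1


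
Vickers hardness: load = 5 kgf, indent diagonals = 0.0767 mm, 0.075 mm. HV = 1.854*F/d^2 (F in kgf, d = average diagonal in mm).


d_avg = (0.0767+0.075)/2 = 0.07585 mm
HV = 1.854*5/0.07585^2 = 1611

1611


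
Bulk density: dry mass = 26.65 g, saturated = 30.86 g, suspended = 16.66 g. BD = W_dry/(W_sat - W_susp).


BD = 26.65 / (30.86 - 16.66) = 26.65 / 14.2 = 1.877 g/cm^3

1.877


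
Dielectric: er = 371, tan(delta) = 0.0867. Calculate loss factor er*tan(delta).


Loss = 371 * 0.0867 = 32.166

32.166


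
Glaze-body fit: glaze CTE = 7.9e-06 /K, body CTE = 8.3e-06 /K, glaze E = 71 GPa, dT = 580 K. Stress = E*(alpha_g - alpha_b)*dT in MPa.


Stress = 71*1000*(7.9e-06 - 8.3e-06)*580 = -16.5 MPa

-16.5


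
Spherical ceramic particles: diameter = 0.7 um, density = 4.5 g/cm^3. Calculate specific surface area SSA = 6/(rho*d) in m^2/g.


SSA = 6 / (4.5 * 0.7) = 1.905 m^2/g

1.905


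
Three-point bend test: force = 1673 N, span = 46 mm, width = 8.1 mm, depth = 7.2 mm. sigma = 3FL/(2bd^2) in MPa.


sigma = 3*1673*46/(2*8.1*7.2^2) = 274.9 MPa

274.9


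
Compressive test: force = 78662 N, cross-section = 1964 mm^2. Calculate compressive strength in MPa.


CS = 78662 / 1964 = 40.1 MPa

40.1


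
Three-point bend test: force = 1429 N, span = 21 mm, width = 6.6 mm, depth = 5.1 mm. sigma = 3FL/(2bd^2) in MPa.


sigma = 3*1429*21/(2*6.6*5.1^2) = 262.2 MPa

262.2


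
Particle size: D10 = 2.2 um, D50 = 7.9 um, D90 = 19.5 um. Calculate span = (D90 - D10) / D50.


Span = (19.5 - 2.2) / 7.9 = 17.3 / 7.9 = 2.19

2.19


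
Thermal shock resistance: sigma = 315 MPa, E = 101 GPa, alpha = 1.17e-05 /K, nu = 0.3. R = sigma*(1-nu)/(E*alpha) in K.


R = 315*(1-0.3)/(101*1000*1.17e-05) = 187 K

187


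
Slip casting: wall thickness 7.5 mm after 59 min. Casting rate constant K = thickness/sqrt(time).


K = 7.5 / sqrt(59) = 7.5 / 7.6811 = 0.976 mm/min^0.5

0.976


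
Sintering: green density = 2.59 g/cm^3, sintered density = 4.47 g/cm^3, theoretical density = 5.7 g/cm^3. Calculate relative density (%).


Relative = 4.47 / 5.7 * 100 = 78.4%

78.4


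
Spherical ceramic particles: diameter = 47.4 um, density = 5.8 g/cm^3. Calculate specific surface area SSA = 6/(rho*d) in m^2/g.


SSA = 6 / (5.8 * 47.4) = 0.022 m^2/g

0.022


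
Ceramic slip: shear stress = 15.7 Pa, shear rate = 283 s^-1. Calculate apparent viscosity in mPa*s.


eta = tau/gamma * 1000 = 15.7/283 * 1000 = 55.5 mPa*s

55.5


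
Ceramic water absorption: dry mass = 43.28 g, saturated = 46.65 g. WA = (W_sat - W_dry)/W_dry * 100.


WA = (46.65 - 43.28) / 43.28 * 100 = 7.79%

7.79


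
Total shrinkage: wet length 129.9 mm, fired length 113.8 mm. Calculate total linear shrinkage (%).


TS = (129.9 - 113.8) / 129.9 * 100 = 12.39%

12.39


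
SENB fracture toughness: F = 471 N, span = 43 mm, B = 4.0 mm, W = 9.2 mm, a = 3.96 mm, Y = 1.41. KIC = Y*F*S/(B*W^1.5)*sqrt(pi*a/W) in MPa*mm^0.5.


KIC = 1.41*471*43/(4.0*9.2^1.5)*sqrt(pi*3.96/9.2) = 297.51

297.51


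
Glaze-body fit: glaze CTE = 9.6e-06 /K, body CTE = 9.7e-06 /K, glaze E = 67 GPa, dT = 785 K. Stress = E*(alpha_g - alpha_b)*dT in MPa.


Stress = 67*1000*(9.6e-06 - 9.7e-06)*785 = -5.3 MPa

-5.3


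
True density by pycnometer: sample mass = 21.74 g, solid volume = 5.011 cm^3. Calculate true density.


TD = 21.74 / 5.011 = 4.338 g/cm^3

4.338


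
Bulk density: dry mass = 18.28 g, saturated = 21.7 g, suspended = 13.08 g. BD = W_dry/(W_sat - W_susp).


BD = 18.28 / (21.7 - 13.08) = 18.28 / 8.62 = 2.121 g/cm^3

2.121


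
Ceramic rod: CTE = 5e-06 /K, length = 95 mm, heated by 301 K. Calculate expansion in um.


dL = 5e-06 * 95 * 301 * 1000 = 142.975 um

142.975


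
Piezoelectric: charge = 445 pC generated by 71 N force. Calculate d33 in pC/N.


d33 = 445 / 71 = 6.3 pC/N

6.3


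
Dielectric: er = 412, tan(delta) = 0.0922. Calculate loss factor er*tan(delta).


Loss = 412 * 0.0922 = 37.986

37.986


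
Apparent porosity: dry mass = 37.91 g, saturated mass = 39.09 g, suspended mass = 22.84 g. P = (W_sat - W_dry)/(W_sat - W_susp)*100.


P = (39.09 - 37.91) / (39.09 - 22.84) * 100 = 1.18 / 16.25 * 100 = 7.3%

7.3


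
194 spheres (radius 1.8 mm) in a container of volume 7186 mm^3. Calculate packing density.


V_sphere = 4/3*pi*1.8^3 = 24.429 mm^3
Total V = 194*24.429 = 4739.226 mm^3
PD = 4739.226 / 7186 = 0.66

0.66


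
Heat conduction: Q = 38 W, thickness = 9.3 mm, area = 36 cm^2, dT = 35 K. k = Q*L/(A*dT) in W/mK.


k = 38*9.3/1000/(36/10000*35) = 2.8 W/mK

2.8


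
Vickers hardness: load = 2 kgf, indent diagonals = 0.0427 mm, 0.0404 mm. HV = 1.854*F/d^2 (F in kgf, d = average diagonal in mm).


d_avg = (0.0427+0.0404)/2 = 0.04155 mm
HV = 1.854*2/0.04155^2 = 2148

2148


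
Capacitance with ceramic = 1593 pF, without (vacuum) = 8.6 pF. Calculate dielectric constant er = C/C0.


er = 1593 / 8.6 = 185.23

185.23


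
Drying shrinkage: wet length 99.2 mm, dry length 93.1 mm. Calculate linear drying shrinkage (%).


DS = (99.2 - 93.1) / 99.2 * 100 = 6.15%

6.15


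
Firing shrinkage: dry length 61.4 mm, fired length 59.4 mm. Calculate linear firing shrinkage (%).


FS = (61.4 - 59.4) / 61.4 * 100 = 3.26%

3.26


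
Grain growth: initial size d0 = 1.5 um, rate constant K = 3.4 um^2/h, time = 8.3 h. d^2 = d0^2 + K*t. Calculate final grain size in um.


d^2 = 1.5^2 + 3.4*8.3 = 30.47
d = sqrt(30.47) = 5.52 um

5.52


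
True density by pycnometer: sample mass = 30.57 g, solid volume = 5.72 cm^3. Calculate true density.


TD = 30.57 / 5.72 = 5.344 g/cm^3

5.344


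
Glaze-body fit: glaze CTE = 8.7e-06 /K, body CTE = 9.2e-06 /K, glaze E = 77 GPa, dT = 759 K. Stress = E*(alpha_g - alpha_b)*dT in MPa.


Stress = 77*1000*(8.7e-06 - 9.2e-06)*759 = -29.2 MPa

-29.2


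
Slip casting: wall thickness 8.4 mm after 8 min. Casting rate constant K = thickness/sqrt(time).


K = 8.4 / sqrt(8) = 8.4 / 2.8284 = 2.97 mm/min^0.5

2.97


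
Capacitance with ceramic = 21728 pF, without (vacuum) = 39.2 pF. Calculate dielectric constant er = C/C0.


er = 21728 / 39.2 = 554.29

554.29


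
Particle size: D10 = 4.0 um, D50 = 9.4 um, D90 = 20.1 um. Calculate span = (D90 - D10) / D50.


Span = (20.1 - 4.0) / 9.4 = 16.1 / 9.4 = 1.713

1.713


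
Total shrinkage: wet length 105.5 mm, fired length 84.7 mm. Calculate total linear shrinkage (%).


TS = (105.5 - 84.7) / 105.5 * 100 = 19.72%

19.72


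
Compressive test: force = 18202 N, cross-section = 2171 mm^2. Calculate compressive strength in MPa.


CS = 18202 / 2171 = 8.4 MPa

8.4


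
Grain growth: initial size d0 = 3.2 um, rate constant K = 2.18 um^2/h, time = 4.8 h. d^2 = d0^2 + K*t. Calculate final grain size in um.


d^2 = 3.2^2 + 2.18*4.8 = 20.704
d = sqrt(20.704) = 4.55 um

4.55


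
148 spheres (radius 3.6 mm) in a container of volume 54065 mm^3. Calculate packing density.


V_sphere = 4/3*pi*3.6^3 = 195.4322 mm^3
Total V = 148*195.4322 = 28923.9656 mm^3
PD = 28923.9656 / 54065 = 0.535

0.535


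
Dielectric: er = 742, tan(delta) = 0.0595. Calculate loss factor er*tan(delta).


Loss = 742 * 0.0595 = 44.149

44.149


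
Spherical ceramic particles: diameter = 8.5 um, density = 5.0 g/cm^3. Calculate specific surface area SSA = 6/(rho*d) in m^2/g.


SSA = 6 / (5.0 * 8.5) = 0.141 m^2/g

0.141


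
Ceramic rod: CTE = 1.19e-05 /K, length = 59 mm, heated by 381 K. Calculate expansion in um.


dL = 1.19e-05 * 59 * 381 * 1000 = 267.5 um

267.5


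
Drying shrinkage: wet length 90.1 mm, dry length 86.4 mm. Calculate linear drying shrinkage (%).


DS = (90.1 - 86.4) / 90.1 * 100 = 4.11%

4.11


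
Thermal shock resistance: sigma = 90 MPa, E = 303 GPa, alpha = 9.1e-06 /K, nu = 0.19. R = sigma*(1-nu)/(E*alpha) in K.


R = 90*(1-0.19)/(303*1000*9.1e-06) = 26 K

26


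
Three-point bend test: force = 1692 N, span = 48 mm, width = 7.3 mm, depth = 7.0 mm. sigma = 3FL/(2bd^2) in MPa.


sigma = 3*1692*48/(2*7.3*7.0^2) = 340.6 MPa

340.6


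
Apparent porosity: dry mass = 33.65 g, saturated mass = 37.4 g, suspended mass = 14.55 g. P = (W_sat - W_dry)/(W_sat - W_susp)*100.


P = (37.4 - 33.65) / (37.4 - 14.55) * 100 = 3.75 / 22.85 * 100 = 16.4%

16.4


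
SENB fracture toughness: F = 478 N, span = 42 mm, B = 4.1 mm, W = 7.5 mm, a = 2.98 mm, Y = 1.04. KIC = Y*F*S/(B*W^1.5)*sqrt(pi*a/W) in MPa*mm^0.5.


KIC = 1.04*478*42/(4.1*7.5^1.5)*sqrt(pi*2.98/7.5) = 277.0

277.0


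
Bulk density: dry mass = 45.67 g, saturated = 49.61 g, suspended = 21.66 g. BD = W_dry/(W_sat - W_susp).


BD = 45.67 / (49.61 - 21.66) = 45.67 / 27.95 = 1.634 g/cm^3

1.634


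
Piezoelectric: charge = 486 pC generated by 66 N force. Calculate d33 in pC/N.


d33 = 486 / 66 = 7.4 pC/N

7.4


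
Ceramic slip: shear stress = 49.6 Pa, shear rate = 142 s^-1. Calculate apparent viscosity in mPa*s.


eta = tau/gamma * 1000 = 49.6/142 * 1000 = 349.3 mPa*s

349.3


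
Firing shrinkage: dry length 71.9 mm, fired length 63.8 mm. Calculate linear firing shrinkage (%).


FS = (71.9 - 63.8) / 71.9 * 100 = 11.27%

11.27


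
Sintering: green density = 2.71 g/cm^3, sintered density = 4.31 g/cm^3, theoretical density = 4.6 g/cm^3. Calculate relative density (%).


Relative = 4.31 / 4.6 * 100 = 93.7%

93.7


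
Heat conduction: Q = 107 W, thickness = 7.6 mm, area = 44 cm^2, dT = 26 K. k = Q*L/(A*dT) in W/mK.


k = 107*7.6/1000/(44/10000*26) = 7.11 W/mK

7.11


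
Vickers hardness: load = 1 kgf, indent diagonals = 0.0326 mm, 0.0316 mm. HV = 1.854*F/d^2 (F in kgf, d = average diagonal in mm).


d_avg = (0.0326+0.0316)/2 = 0.0321 mm
HV = 1.854*1/0.0321^2 = 1799

1799
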